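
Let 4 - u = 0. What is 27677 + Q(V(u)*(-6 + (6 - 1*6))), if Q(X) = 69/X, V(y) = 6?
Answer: 332101/12 ≈ 27675.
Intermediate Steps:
u = 4 (u = 4 - 1*0 = 4 + 0 = 4)
27677 + Q(V(u)*(-6 + (6 - 1*6))) = 27677 + 69/((6*(-6 + (6 - 1*6)))) = 27677 + 69/((6*(-6 + (6 - 6)))) = 27677 + 69/((6*(-6 + 0))) = 27677 + 69/((6*(-6))) = 27677 + 69/(-36) = 27677 + 69*(-1/36) = 27677 - 23/12 = 332101/12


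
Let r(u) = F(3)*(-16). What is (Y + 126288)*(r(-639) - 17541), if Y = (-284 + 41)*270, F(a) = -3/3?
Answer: -1063381950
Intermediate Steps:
F(a) = -1 (F(a) = -3*⅓ = -1)
r(u) = 16 (r(u) = -1*(-16) = 16)
Y = -65610 (Y = -243*270 = -65610)
(Y + 126288)*(r(-639) - 17541) = (-65610 + 126288)*(16 - 17541) = 60678*(-17525) = -1063381950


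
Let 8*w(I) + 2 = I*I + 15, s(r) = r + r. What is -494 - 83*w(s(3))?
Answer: -8019/8 ≈ -1002.4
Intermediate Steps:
s(r) = 2*r
w(I) = 13/8 + I**2/8 (w(I) = -1/4 + (I*I + 15)/8 = -1/4 + (I**2 + 15)/8 = -1/4 + (15 + I**2)/8 = -1/4 + (15/8 + I**2/8) = 13/8 + I**2/8)
-494 - 83*w(s(3)) = -494 - 83*(13/8 + (2*3)**2/8) = -494 - 83*(13/8 + (1/8)*6**2) = -494 - 83*(13/8 + (1/8)*36) = -494 - 83*(13/8 + 9/2) = -494 - 83*49/8 = -494 - 4067/8 = -8019/8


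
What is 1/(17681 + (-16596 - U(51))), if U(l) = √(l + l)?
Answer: 1085/1177123 + √102/1177123 ≈ 0.00093032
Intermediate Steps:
U(l) = √2*√l (U(l) = √(2*l) = √2*√l)
1/(17681 + (-16596 - U(51))) = 1/(17681 + (-16596 - √2*√51)) = 1/(17681 + (-16596 - √102)) = 1/(1085 - √102)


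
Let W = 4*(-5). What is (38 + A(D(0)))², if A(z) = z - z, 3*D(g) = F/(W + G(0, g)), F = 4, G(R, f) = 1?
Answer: 1444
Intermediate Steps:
W = -20
D(g) = -4/57 (D(g) = (4/(-20 + 1))/3 = (4/(-19))/3 = (-1/19*4)/3 = (⅓)*(-4/19) = -4/57)
A(z) = 0
(38 + A(D(0)))² = (38 + 0)² = 38² = 1444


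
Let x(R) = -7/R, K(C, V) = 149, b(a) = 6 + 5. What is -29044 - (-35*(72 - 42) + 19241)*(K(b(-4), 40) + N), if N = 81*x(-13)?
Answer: -45927836/13 ≈ -3.5329e+6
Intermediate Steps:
b(a) = 11
N = 567/13 (N = 81*(-7/(-13)) = 81*(-7*(-1/13)) = 81*(7/13) = 567/13 ≈ 43.615)
-29044 - (-35*(72 - 42) + 19241)*(K(b(-4), 40) + N) = -29044 - (-35*(72 - 42) + 19241)*(149 + 567/13) = -29044 - (-35*30 + 19241)*2504/13 = -29044 - (-1050 + 19241)*2504/13 = -29044 - 18191*2504/13 = -29044 - 1*45550264/13 = -29044 - 45550264/13 = -45927836/13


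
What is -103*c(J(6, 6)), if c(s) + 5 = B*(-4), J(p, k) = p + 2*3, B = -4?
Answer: -1133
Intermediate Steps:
J(p, k) = 6 + p (J(p, k) = p + 6 = 6 + p)
c(s) = 11 (c(s) = -5 - 4*(-4) = -5 + 16 = 11)
-103*c(J(6, 6)) = -103*11 = -1133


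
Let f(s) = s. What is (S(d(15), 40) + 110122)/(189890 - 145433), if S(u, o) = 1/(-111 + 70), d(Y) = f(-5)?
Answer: 4515001/1822737 ≈ 2.4770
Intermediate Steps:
d(Y) = -5
S(u, o) = -1/41 (S(u, o) = 1/(-41) = -1/41)
(S(d(15), 40) + 110122)/(189890 - 145433) = (-1/41 + 110122)/(189890 - 145433) = (4515001/41)/44457 = (4515001/41)*(1/44457) = 4515001/1822737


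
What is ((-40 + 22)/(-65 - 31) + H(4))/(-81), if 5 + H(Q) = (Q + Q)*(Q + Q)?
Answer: -947/1296 ≈ -0.73071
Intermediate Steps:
H(Q) = -5 + 4*Q**2 (H(Q) = -5 + (Q + Q)*(Q + Q) = -5 + (2*Q)*(2*Q) = -5 + 4*Q**2)
((-40 + 22)/(-65 - 31) + H(4))/(-81) = ((-40 + 22)/(-65 - 31) + (-5 + 4*4**2))/(-81) = (-18/(-96) + (-5 + 4*16))*(-1/81) = (-18*(-1/96) + (-5 + 64))*(-1/81) = (3/16 + 59)*(-1/81) = (947/16)*(-1/81) = -947/1296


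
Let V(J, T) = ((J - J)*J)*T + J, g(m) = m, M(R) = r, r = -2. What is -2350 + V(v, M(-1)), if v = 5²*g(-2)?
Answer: -2400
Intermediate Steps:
M(R) = -2
v = -50 (v = 5²*(-2) = 25*(-2) = -50)
V(J, T) = J (V(J, T) = (0*J)*T + J = 0*T + J = 0 + J = J)
-2350 + V(v, M(-1)) = -2350 - 50 = -2400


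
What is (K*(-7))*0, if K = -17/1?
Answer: 0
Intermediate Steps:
K = -17 (K = -17*1 = -17)
(K*(-7))*0 = -17*(-7)*0 = 119*0 = 0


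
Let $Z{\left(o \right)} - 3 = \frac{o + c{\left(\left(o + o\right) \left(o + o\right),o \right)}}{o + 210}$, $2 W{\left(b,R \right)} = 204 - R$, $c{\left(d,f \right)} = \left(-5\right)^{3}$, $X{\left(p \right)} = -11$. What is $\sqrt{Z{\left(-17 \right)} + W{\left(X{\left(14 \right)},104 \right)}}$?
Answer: $\frac{\sqrt{1946791}}{193} \approx 7.2294$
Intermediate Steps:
$c{\left(d,f \right)} = -125$
$W{\left(b,R \right)} = 102 - \frac{R}{2}$ ($W{\left(b,R \right)} = \frac{204 - R}{2} = 102 - \frac{R}{2}$)
$Z{\left(o \right)} = 3 + \frac{-125 + o}{210 + o}$ ($Z{\left(o \right)} = 3 + \frac{o - 125}{o + 210} = 3 + \frac{-125 + o}{210 + o}$)
$\sqrt{Z{\left(-17 \right)} + W{\left(X{\left(14 \right)},104 \right)}} = \sqrt{\frac{505 + 4 \left(-17\right)}{210 - 17} + \left(102 - 52\right)} = \sqrt{\frac{505 - 68}{193} + \left(102 - 52\right)} = \sqrt{\frac{1}{193} \cdot 437 + 50} = \sqrt{\frac{437}{193} + 50} = \sqrt{\frac{10087}{193}} = \frac{\sqrt{1946791}}{193}$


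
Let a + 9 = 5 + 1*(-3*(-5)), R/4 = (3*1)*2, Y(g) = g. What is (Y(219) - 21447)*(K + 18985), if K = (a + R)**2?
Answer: -429017880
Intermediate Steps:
R = 24 (R = 4*((3*1)*2) = 4*(3*2) = 4*6 = 24)
a = 11 (a = -9 + (5 + 1*(-3*(-5))) = -9 + (5 + 1*15) = -9 + (5 + 15) = -9 + 20 = 11)
K = 1225 (K = (11 + 24)**2 = 35**2 = 1225)
(Y(219) - 21447)*(K + 18985) = (219 - 21447)*(1225 + 18985) = -21228*20210 = -429017880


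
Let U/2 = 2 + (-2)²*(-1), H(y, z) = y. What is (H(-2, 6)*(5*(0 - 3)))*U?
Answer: -120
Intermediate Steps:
U = -4 (U = 2*(2 + (-2)²*(-1)) = 2*(2 + 4*(-1)) = 2*(2 - 4) = 2*(-2) = -4)
(H(-2, 6)*(5*(0 - 3)))*U = -10*(0 - 3)*(-4) = -10*(-3)*(-4) = -2*(-15)*(-4) = 30*(-4) = -120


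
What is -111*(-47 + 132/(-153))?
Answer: 90317/17 ≈ 5312.8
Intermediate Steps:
-111*(-47 + 132/(-153)) = -111*(-47 + 132*(-1/153)) = -111*(-47 - 44/51) = -111*(-2441/51) = 90317/17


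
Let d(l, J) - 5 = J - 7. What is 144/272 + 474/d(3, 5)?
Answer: 2695/17 ≈ 158.53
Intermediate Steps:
d(l, J) = -2 + J (d(l, J) = 5 + (J - 7) = 5 + (-7 + J) = -2 + J)
144/272 + 474/d(3, 5) = 144/272 + 474/(-2 + 5) = 144*(1/272) + 474/3 = 9/17 + 474*(1/3) = 9/17 + 158 = 2695/17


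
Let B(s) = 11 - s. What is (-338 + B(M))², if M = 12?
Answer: 114921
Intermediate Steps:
(-338 + B(M))² = (-338 + (11 - 1*12))² = (-338 + (11 - 12))² = (-338 - 1)² = (-339)² = 114921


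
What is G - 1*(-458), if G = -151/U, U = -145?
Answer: 66561/145 ≈ 459.04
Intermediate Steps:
G = 151/145 (G = -151/(-145) = -151*(-1/145) = 151/145 ≈ 1.0414)
G - 1*(-458) = 151/145 - 1*(-458) = 151/145 + 458 = 66561/145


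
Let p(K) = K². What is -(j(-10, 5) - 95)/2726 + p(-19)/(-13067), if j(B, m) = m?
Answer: 95972/17810321 ≈ 0.0053886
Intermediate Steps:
-(j(-10, 5) - 95)/2726 + p(-19)/(-13067) = -(5 - 95)/2726 + (-19)²/(-13067) = -1*(-90)*(1/2726) + 361*(-1/13067) = 90*(1/2726) - 361/13067 = 45/1363 - 361/13067 = 95972/17810321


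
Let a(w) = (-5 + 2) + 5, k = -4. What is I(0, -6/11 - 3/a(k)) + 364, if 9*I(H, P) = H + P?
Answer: 8003/22 ≈ 363.77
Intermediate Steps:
a(w) = 2 (a(w) = -3 + 5 = 2)
I(H, P) = H/9 + P/9 (I(H, P) = (H + P)/9 = H/9 + P/9)
I(0, -6/11 - 3/a(k)) + 364 = ((⅑)*0 + (-6/11 - 3/2)/9) + 364 = (0 + (-6*1/11 - 3*½)/9) + 364 = (0 + (-6/11 - 3/2)/9) + 364 = (0 + (⅑)*(-45/22)) + 364 = (0 - 5/22) + 364 = -5/22 + 364 = 8003/22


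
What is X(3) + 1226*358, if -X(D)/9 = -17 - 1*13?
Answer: 439178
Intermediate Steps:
X(D) = 270 (X(D) = -9*(-17 - 1*13) = -9*(-17 - 13) = -9*(-30) = 270)
X(3) + 1226*358 = 270 + 1226*358 = 270 + 438908 = 439178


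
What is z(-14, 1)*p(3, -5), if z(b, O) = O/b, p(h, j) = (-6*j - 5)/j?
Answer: 5/14 ≈ 0.35714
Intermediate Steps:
p(h, j) = (-5 - 6*j)/j
z(-14, 1)*p(3, -5) = (1/(-14))*(-6 - 5/(-5)) = (1*(-1/14))*(-6 - 5*(-⅕)) = -(-6 + 1)/14 = -1/14*(-5) = 5/14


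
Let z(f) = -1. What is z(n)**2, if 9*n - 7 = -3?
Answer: 1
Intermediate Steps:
n = 4/9 (n = 7/9 + (1/9)*(-3) = 7/9 - 1/3 = 4/9 ≈ 0.44444)
z(n)**2 = (-1)**2 = 1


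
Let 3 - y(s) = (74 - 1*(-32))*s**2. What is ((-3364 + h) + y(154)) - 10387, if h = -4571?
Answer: -2532215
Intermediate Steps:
y(s) = 3 - 106*s**2 (y(s) = 3 - (74 - 1*(-32))*s**2 = 3 - (74 + 32)*s**2 = 3 - 106*s**2)
((-3364 + h) + y(154)) - 10387 = ((-3364 - 4571) + (3 - 106*154**2)) - 10387 = (-7935 + (3 - 106*23716)) - 10387 = (-7935 + (3 - 2513896)) - 10387 = (-7935 - 2513893) - 10387 = -2521828 - 10387 = -2532215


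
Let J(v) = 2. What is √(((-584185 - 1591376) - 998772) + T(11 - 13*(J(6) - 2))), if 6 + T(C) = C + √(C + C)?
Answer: √(-3174328 + √22) ≈ 1781.7*I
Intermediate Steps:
T(C) = -6 + C + √2*√C (T(C) = -6 + (C + √(C + C)) = -6 + (C + √(2*C)) = -6 + (C + √2*√C) = -6 + C + √2*√C)
√(((-584185 - 1591376) - 998772) + T(11 - 13*(J(6) - 2))) = √(((-584185 - 1591376) - 998772) + (-6 + (11 - 13*(2 - 2)) + √2*√(11 - 13*(2 - 2)))) = √((-2175561 - 998772) + (-6 + (11 - 13*0) + √2*√(11 - 13*0))) = √(-3174333 + (-6 + (11 + 0) + √2*√(11 + 0))) = √(-3174333 + (-6 + 11 + √2*√11)) = √(-3174333 + (-6 + 11 + √22)) = √(-3174333 + (5 + √22)) = √(-3174328 + √22)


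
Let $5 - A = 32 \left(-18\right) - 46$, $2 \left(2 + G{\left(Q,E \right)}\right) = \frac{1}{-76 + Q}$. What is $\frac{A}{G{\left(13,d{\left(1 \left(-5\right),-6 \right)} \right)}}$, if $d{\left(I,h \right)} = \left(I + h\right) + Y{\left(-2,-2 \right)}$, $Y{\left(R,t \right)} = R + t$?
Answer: $- \frac{7182}{23} \approx -312.26$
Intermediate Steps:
$d{\left(I,h \right)} = -4 + I + h$ ($d{\left(I,h \right)} = \left(I + h\right) - 4 = -4 + I + h$)
$G{\left(Q,E \right)} = -2 + \frac{1}{2 \left(-76 + Q\right)}$
$A = 627$ ($A = 5 - \left(32 \left(-18\right) - 46\right) = 5 - \left(-576 - 46\right) = 5 - -622 = 5 + 622 = 627$)
$\frac{A}{G{\left(13,d{\left(1 \left(-5\right),-6 \right)} \right)}} = \frac{627}{\frac{1}{2} \frac{1}{-76 + 13} \left(305 - 52\right)} = \frac{627}{\frac{1}{2} \frac{1}{-63} \left(305 - 52\right)} = \frac{627}{\frac{1}{2} \left(- \frac{1}{63}\right) 253} = \frac{627}{- \frac{253}{126}} = 627 \left(- \frac{126}{253}\right) = - \frac{7182}{23}$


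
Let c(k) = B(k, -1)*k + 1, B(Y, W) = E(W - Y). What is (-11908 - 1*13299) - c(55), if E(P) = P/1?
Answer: -22128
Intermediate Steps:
E(P) = P (E(P) = P*1 = P)
B(Y, W) = W - Y
c(k) = 1 + k*(-1 - k) (c(k) = (-1 - k)*k + 1 = k*(-1 - k) + 1 = 1 + k*(-1 - k))
(-11908 - 1*13299) - c(55) = (-11908 - 1*13299) - (1 - 1*55*(1 + 55)) = (-11908 - 13299) - (1 - 1*55*56) = -25207 - (1 - 3080) = -25207 - 1*(-3079) = -25207 + 3079 = -22128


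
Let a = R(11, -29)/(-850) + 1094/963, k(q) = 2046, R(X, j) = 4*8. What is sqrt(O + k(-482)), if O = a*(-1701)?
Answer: 2*sqrt(3673657857)/9095 ≈ 13.328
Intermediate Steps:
R(X, j) = 32
a = 449542/409275 (a = 32/(-850) + 1094/963 = 32*(-1/850) + 1094*(1/963) = -16/425 + 1094/963 = 449542/409275 ≈ 1.0984)
O = -84963438/45475 (O = (449542/409275)*(-1701) = -84963438/45475 ≈ -1868.4)
sqrt(O + k(-482)) = sqrt(-84963438/45475 + 2046) = sqrt(8078412/45475) = 2*sqrt(3673657857)/9095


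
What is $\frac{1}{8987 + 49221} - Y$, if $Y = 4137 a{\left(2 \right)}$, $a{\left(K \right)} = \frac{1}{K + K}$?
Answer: $- \frac{60201623}{58208} \approx -1034.3$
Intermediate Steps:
$a{\left(K \right)} = \frac{1}{2 K}$
$Y = \frac{4137}{4}$ ($Y = 4137 \frac{1}{2 \cdot 2} = 4137 \cdot \frac{1}{2} \cdot \frac{1}{2} = 4137 \cdot \frac{1}{4} = \frac{4137}{4} \approx 1034.3$)
$\frac{1}{8987 + 49221} - Y = \frac{1}{8987 + 49221} - \frac{4137}{4} = \frac{1}{58208} - \frac{4137}{4} = - \frac{60201623}{58208}$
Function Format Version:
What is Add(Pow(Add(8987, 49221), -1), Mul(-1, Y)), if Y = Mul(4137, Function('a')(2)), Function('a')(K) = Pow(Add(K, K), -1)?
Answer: Rational(-60201623, 58208) ≈ -1034.3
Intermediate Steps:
Function('a')(K) = Mul(Rational(1, 2), Pow(K, -1)) (Function('a')(K) = Pow(Mul(2, K), -1) = Mul(Rational(1, 2), Pow(K, -1)))
Y = Rational(4137, 4) (Y = Mul(4137, Mul(Rational(1, 2), Pow(2, -1))) = Mul(4137, Mul(Rational(1, 2), Rational(1, 2))) = Mul(4137, Rational(1, 4)) = Rational(4137, 4) ≈ 1034.3)
Add(Pow(Add(8987, 49221), -1), Mul(-1, Y)) = Add(Pow(Add(8987, 49221), -1), Mul(-1, Rational(4137, 4))) = Add(Pow(58208, -1), Rational(-4137, 4)) = Add(Rational(1, 58208), Rational(-4137, 4)) = Rational(-60201623, 58208)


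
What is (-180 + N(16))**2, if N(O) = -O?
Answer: 38416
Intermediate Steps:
(-180 + N(16))**2 = (-180 - 1*16)**2 = (-180 - 16)**2 = (-196)**2 = 38416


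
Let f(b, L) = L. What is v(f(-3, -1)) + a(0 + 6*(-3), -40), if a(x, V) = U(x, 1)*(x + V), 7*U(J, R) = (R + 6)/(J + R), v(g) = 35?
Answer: 653/17 ≈ 38.412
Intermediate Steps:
U(J, R) = (6 + R)/(7*(J + R)) (U(J, R) = ((R + 6)/(J + R))/7 = ((6 + R)/(J + R))/7 = (6 + R)/(7*(J + R)))
a(x, V) = (V + x)/(1 + x) (a(x, V) = ((6 + 1)/(7*(x + 1)))*(x + V) = ((⅐)*7/(1 + x))*(V + x) = (V + x)/(1 + x))
v(f(-3, -1)) + a(0 + 6*(-3), -40) = 35 + (-40 + (0 + 6*(-3)))/(1 + (0 + 6*(-3))) = 35 + (-40 + (0 - 18))/(1 + (0 - 18)) = 35 + (-40 - 18)/(1 - 18) = 35 - 58/(-17) = 35 - 1/17*(-58) = 35 + 58/17 = 653/17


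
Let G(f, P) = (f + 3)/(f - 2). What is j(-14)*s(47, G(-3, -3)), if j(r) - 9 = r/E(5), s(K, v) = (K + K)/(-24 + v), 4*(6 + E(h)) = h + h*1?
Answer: -611/12 ≈ -50.917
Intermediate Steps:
E(h) = -6 + h/2 (E(h) = -6 + (h + h*1)/4 = -6 + (h + h)/4 = -6 + (2*h)/4 = -6 + h/2)
G(f, P) = (3 + f)/(-2 + f)
s(K, v) = 2*K/(-24 + v) (s(K, v) = (2*K)/(-24 + v) = 2*K/(-24 + v))
j(r) = 9 - 2*r/7 (j(r) = 9 + r/(-6 + (½)*5) = 9 + r/(-6 + 5/2) = 9 + r/(-7/2) = 9 + r*(-2/7) = 9 - 2*r/7)
j(-14)*s(47, G(-3, -3)) = (9 - 2/7*(-14))*(2*47/(-24 + (3 - 3)/(-2 - 3))) = (9 + 4)*(2*47/(-24 + 0/(-5))) = 13*(2*47/(-24 - ⅕*0)) = 13*(2*47/(-24 + 0)) = 13*(2*47/(-24)) = 13*(2*47*(-1/24)) = 13*(-47/12) = -611/12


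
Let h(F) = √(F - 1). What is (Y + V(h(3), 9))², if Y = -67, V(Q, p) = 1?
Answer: 4356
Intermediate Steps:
h(F) = √(-1 + F)
(Y + V(h(3), 9))² = (-67 + 1)² = (-66)² = 4356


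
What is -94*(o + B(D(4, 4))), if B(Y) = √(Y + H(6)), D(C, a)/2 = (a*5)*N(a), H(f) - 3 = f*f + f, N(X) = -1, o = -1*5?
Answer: 470 - 94*√5 ≈ 259.81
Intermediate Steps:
o = -5
H(f) = 3 + f + f² (H(f) = 3 + (f*f + f) = 3 + (f² + f) = 3 + (f + f²) = 3 + f + f²)
D(C, a) = -10*a (D(C, a) = 2*((a*5)*(-1)) = 2*((5*a)*(-1)) = 2*(-5*a) = -10*a)
B(Y) = √(45 + Y) (B(Y) = √(Y + (3 + 6 + 6²)) = √(Y + (3 + 6 + 36)) = √(Y + 45) = √(45 + Y))
-94*(o + B(D(4, 4))) = -94*(-5 + √(45 - 10*4)) = -94*(-5 + √(45 - 40)) = -94*(-5 + √5) = 470 - 94*√5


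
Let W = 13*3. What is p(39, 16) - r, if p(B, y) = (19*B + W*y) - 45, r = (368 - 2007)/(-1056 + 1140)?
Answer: 112519/84 ≈ 1339.5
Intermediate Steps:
W = 39
r = -1639/84 ≈ -19.512
p(B, y) = -45 + 19*B + 39*y (p(B, y) = (19*B + 39*y) - 45 = -45 + 19*B + 39*y)
p(39, 16) - r = (-45 + 19*39 + 39*16) - 1*(-1639/84) = (-45 + 741 + 624) + 1639/84 = 1320 + 1639/84 = 112519/84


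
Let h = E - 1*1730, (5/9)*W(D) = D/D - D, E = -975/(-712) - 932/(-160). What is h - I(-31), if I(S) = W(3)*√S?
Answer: -1533297/890 + 18*I*√31/5 ≈ -1722.8 + 20.044*I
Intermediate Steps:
E = 6403/890 (E = -975*(-1/712) - 932*(-1/160) = 975/712 + 233/40 = 6403/890 ≈ 7.1944)
W(D) = 9/5 - 9*D/5 (W(D) = 9*(D/D - D)/5 = 9*(1 - D)/5 = 9/5 - 9*D/5)
I(S) = -18*√S/5 (I(S) = (9/5 - 9/5*3)*√S = (9/5 - 27/5)*√S = -18*√S/5)
h = -1533297/890 (h = 6403/890 - 1*1730 = 6403/890 - 1730 = -1533297/890 ≈ -1722.8)
h - I(-31) = -1533297/890 - (-18)*√(-31)/5 = -1533297/890 - (-18)*I*√31/5 = -1533297/890 + 18*I*√31/5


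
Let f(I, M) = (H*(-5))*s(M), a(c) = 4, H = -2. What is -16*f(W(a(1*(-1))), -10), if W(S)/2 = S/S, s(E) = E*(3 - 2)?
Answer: 1600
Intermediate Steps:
s(E) = E (s(E) = E*1 = E)
W(S) = 2 (W(S) = 2*(S/S) = 2*1 = 2)
f(I, M) = 10*M (f(I, M) = (-2*(-5))*M = 10*M)
-16*f(W(a(1*(-1))), -10) = -160*(-10) = -16*(-100) = 1600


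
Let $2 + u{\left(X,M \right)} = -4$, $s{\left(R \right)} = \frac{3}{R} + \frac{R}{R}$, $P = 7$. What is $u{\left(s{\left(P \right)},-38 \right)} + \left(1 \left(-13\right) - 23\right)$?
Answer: $-42$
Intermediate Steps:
$s{\left(R \right)} = 1 + \frac{3}{R}$ ($s{\left(R \right)} = \frac{3}{R} + 1 = 1 + \frac{3}{R}$)
$u{\left(X,M \right)} = -6$ ($u{\left(X,M \right)} = -2 - 4 = -6$)
$u{\left(s{\left(P \right)},-38 \right)} + \left(1 \left(-13\right) - 23\right) = -6 + \left(1 \left(-13\right) - 23\right) = -6 - 36 = -42$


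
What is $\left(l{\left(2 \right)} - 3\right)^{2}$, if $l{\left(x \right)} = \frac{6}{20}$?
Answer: $\frac{729}{100} \approx 7.29$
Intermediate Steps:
$l{\left(x \right)} = \frac{3}{10}$ ($l{\left(x \right)} = 6 \cdot \frac{1}{20} = \frac{3}{10}$)
$\left(l{\left(2 \right)} - 3\right)^{2} = \left(\frac{3}{10} - 3\right)^{2} = \left(- \frac{27}{10}\right)^{2} = \frac{729}{100}$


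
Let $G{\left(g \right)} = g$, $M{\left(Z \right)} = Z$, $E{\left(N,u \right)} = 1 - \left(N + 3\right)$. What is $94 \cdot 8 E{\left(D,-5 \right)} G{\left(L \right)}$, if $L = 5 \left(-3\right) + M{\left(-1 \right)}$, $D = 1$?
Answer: $36096$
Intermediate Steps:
$E{\left(N,u \right)} = -2 - N$ ($E{\left(N,u \right)} = 1 - \left(3 + N\right) = -2 - N$)
$L = -16$ ($L = 5 \left(-3\right) - 1 = -15 - 1 = -16$)
$94 \cdot 8 E{\left(D,-5 \right)} G{\left(L \right)} = 94 \cdot 8 \left(-2 - 1\right) \left(-16\right) = 94 \cdot 8 \left(-3\right) \left(-16\right) = 94 \left(-24\right) \left(-16\right) = \left(-2256\right) \left(-16\right) = 36096$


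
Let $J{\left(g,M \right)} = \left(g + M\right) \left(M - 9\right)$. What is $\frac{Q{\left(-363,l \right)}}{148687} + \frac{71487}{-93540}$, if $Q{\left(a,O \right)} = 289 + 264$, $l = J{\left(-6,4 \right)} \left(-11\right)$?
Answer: $- \frac{503688569}{662294380} \approx -0.76052$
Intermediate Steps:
$J{\left(g,M \right)} = \left(-9 + M\right) \left(M + g\right)$ ($J{\left(g,M \right)} = \left(M + g\right) \left(M - 9\right) = \left(M + g\right) \left(-9 + M\right) = \left(-9 + M\right) \left(M + g\right)$)
$l = -110$ ($l = \left(4^{2} - 36 - -54 + 4 \left(-6\right)\right) \left(-11\right) = \left(16 - 36 + 54 - 24\right) \left(-11\right) = 10 \left(-11\right) = -110$)
$Q{\left(a,O \right)} = 553$
$\frac{Q{\left(-363,l \right)}}{148687} + \frac{71487}{-93540} = \frac{553}{148687} + \frac{71487}{-93540} = 553 \cdot \frac{1}{148687} + 71487 \left(- \frac{1}{93540}\right) = \frac{79}{21241} - \frac{23829}{31180} = - \frac{503688569}{662294380}$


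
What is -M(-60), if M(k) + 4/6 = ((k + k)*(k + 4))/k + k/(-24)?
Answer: 661/6 ≈ 110.17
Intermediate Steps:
M(k) = 22/3 + 47*k/24 (M(k) = -⅔ + (((k + k)*(k + 4))/k + k/(-24)) = -⅔ + (((2*k)*(4 + k))/k + k*(-1/24)) = -⅔ + ((2*k*(4 + k))/k - k/24) = -⅔ + ((8 + 2*k) - k/24) = -⅔ + (8 + 47*k/24) = 22/3 + 47*k/24)
-M(-60) = -(22/3 + (47/24)*(-60)) = -(22/3 - 235/2) = -1*(-661/6) = 661/6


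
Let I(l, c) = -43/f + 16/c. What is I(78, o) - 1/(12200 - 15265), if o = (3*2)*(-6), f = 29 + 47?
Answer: -2117231/2096460 ≈ -1.0099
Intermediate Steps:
f = 76
o = -36 (o = 6*(-6) = -36)
I(l, c) = -43/76 + 16/c
I(78, o) - 1/(12200 - 15265) = (-43/76 + 16/(-36)) - 1/(12200 - 15265) = (-43/76 + 16*(-1/36)) - 1/(-3065) = (-43/76 - 4/9) - 1*(-1/3065) = -691/684 + 1/3065 = -2117231/2096460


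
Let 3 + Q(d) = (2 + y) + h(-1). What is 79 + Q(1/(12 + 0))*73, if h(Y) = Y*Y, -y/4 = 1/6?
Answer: 91/3 ≈ 30.333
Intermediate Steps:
y = -⅔ (y = -4/6 = -4*⅙ = -⅔ ≈ -0.66667)
h(Y) = Y²
Q(d) = -⅔ (Q(d) = -3 + ((2 - ⅔) + (-1)²) = -3 + (4/3 + 1) = -3 + 7/3 = -⅔)
79 + Q(1/(12 + 0))*73 = 79 - ⅔*73 = 79 - 146/3 = 91/3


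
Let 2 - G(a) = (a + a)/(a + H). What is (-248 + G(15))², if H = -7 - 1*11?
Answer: 55696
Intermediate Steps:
H = -18 (H = -7 - 11 = -18)
G(a) = 2 - 2*a/(-18 + a) (G(a) = 2 - (a + a)/(a - 18) = 2 - 2*a/(-18 + a))
(-248 + G(15))² = (-248 - 36/(-18 + 15))² = (-248 - 36/(-3))² = (-248 - 36*(-⅓))² = (-248 + 12)² = (-236)² = 55696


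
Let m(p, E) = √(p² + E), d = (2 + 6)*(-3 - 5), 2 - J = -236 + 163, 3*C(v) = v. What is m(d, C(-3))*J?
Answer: 225*√455 ≈ 4799.4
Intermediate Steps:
C(v) = v/3
J = 75 (J = 2 - (-236 + 163) = 2 - 1*(-73) = 2 + 73 = 75)
d = -64 (d = 8*(-8) = -64)
m(p, E) = √(E + p²)
m(d, C(-3))*J = √((⅓)*(-3) + (-64)²)*75 = √(-1 + 4096)*75 = √4095*75 = (3*√455)*75 = 225*√455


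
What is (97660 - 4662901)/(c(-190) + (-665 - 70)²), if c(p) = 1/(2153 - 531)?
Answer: -7404820902/876244951 ≈ -8.4506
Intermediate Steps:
c(p) = 1/1622
(97660 - 4662901)/(c(-190) + (-665 - 70)²) = (97660 - 4662901)/(1/1622 + (-665 - 70)²) = -4565241/(1/1622 + (-735)²) = -4565241/(1/1622 + 540225) = -4565241/876244951/1622 = -4565241*1622/876244951 = -7404820902/876244951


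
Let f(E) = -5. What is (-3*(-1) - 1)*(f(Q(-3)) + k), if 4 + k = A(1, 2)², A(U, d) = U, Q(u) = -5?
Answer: -16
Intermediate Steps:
k = -3 (k = -4 + 1² = -4 + 1 = -3)
(-3*(-1) - 1)*(f(Q(-3)) + k) = (-3*(-1) - 1)*(-5 - 3) = (3 - 1)*(-8) = 2*(-8) = -16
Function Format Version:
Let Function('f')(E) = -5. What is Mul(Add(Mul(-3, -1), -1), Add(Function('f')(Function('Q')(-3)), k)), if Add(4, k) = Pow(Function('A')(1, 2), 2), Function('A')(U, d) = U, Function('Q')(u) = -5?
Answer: -16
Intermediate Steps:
k = -3 (k = Add(-4, Pow(1, 2)) = Add(-4, 1) = -3)
Mul(Add(Mul(-3, -1), -1), Add(Function('f')(Function('Q')(-3)), k)) = Mul(Add(Mul(-3, -1), -1), Add(-5, -3)) = Mul(Add(3, -1), -8) = Mul(2, -8) = -16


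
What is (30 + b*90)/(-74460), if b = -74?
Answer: 13/146 ≈ 0.089041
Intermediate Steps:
(30 + b*90)/(-74460) = (30 - 74*90)/(-74460) = (30 - 6660)*(-1/74460) = -6630*(-1/74460) = 13/146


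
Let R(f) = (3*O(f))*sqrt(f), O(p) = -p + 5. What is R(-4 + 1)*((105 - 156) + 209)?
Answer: 3792*I*sqrt(3) ≈ 6567.9*I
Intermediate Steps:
O(p) = 5 - p
R(f) = sqrt(f)*(15 - 3*f) (R(f) = (3*(5 - f))*sqrt(f) = (15 - 3*f)*sqrt(f) = sqrt(f)*(15 - 3*f))
R(-4 + 1)*((105 - 156) + 209) = (3*sqrt(-4 + 1)*(5 - (-4 + 1)))*((105 - 156) + 209) = (3*sqrt(-3)*(5 - 1*(-3)))*(-51 + 209) = (3*(I*sqrt(3))*(5 + 3))*158 = (3*(I*sqrt(3))*8)*158 = (24*I*sqrt(3))*158 = 3792*I*sqrt(3)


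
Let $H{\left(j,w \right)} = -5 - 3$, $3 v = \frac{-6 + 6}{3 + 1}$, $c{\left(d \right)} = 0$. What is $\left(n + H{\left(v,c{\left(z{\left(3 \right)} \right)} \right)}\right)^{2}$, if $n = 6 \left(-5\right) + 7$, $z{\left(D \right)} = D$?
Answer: $961$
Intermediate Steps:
$v = 0$ ($v = \frac{\left(-6 + 6\right) \frac{1}{3 + 1}}{3} = \frac{0 \cdot \frac{1}{4}}{3} = \frac{1}{3} \cdot 0 = 0$)
$H{\left(j,w \right)} = -8$ ($H{\left(j,w \right)} = -5 - 3 = -8$)
$n = -23$ ($n = -30 + 7 = -23$)
$\left(n + H{\left(v,c{\left(z{\left(3 \right)} \right)} \right)}\right)^{2} = \left(-23 - 8\right)^{2} = \left(-31\right)^{2} = 961$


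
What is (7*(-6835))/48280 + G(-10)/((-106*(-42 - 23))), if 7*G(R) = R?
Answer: -46160943/46570888 ≈ -0.99120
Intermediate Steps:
G(R) = R/7
(7*(-6835))/48280 + G(-10)/((-106*(-42 - 23))) = (7*(-6835))/48280 + ((⅐)*(-10))/((-106*(-42 - 23))) = -47845*1/48280 - 10/(7*((-106*(-65)))) = -9569/9656 - 10/7/6890 = -9569/9656 - 10/7*1/6890 = -9569/9656 - 1/4823 = -46160943/46570888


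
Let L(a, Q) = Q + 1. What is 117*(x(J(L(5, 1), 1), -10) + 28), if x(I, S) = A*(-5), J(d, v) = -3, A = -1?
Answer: 3861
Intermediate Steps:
L(a, Q) = 1 + Q
x(I, S) = 5 (x(I, S) = -1*(-5) = 5)
117*(x(J(L(5, 1), 1), -10) + 28) = 117*(5 + 28) = 117*33 = 3861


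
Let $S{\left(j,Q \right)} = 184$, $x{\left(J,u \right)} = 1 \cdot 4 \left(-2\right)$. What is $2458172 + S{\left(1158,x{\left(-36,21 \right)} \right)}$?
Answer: $2458356$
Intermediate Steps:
$x{\left(J,u \right)} = -8$ ($x{\left(J,u \right)} = 4 \left(-2\right) = -8$)
$2458172 + S{\left(1158,x{\left(-36,21 \right)} \right)} = 2458172 + 184 = 2458356$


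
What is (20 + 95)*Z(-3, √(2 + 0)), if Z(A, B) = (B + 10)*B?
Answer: 230 + 1150*√2 ≈ 1856.3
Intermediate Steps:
Z(A, B) = B*(10 + B) (Z(A, B) = (10 + B)*B = B*(10 + B))
(20 + 95)*Z(-3, √(2 + 0)) = (20 + 95)*(√(2 + 0)*(10 + √(2 + 0))) = 115*(√2*(10 + √2)) = 115*√2*(10 + √2)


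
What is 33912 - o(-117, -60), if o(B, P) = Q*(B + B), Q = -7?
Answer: 32274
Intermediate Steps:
o(B, P) = -14*B (o(B, P) = -7*(B + B) = -14*B)
33912 - o(-117, -60) = 33912 - (-14)*(-117) = 33912 - 1*1638 = 33912 - 1638 = 32274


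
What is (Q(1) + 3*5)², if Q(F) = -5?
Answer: 100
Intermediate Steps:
(Q(1) + 3*5)² = (-5 + 3*5)² = (-5 + 15)² = 10² = 100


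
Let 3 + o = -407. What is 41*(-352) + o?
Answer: -14842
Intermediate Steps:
o = -410 (o = -3 - 407 = -410)
41*(-352) + o = 41*(-352) - 410 = -14432 - 410 = -14842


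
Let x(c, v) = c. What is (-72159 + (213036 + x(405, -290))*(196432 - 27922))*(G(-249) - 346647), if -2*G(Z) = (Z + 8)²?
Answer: -27024607510532625/2 ≈ -1.3512e+16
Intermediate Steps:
G(Z) = -(8 + Z)²/2 (G(Z) = -(Z + 8)²/2 = -(8 + Z)²/2)
(-72159 + (213036 + x(405, -290))*(196432 - 27922))*(G(-249) - 346647) = (-72159 + (213036 + 405)*(196432 - 27922))*(-(8 - 249)²/2 - 346647) = (-72159 + 213441*168510)*(-½*(-241)² - 346647) = (-72159 + 35966942910)*(-½*58081 - 346647) = 35966870751*(-58081/2 - 346647) = 35966870751*(-751375/2) = -27024607510532625/2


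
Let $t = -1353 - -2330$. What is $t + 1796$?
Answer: $2773$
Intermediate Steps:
$t = 977$ ($t = -1353 + 2330 = 977$)
$t + 1796 = 977 + 1796 = 2773$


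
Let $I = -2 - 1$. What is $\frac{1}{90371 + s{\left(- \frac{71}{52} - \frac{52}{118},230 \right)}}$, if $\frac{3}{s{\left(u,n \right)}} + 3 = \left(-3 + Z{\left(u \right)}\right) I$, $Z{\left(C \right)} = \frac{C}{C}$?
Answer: $\frac{1}{90372} \approx 1.1065 \cdot 10^{-5}$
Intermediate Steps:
$I = -3$
$Z{\left(C \right)} = 1$
$s{\left(u,n \right)} = 1$ ($s{\left(u,n \right)} = \frac{3}{-3 + \left(-3 + 1\right) \left(-3\right)} = \frac{3}{-3 - -6} = \frac{3}{-3 + 6} = \frac{3}{3} = 3 \cdot \frac{1}{3} = 1$)
$\frac{1}{90371 + s{\left(- \frac{71}{52} - \frac{52}{118},230 \right)}} = \frac{1}{90371 + 1} = \frac{1}{90372}$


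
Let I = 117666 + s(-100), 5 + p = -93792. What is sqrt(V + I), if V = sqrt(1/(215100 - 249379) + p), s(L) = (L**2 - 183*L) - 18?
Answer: sqrt(171496174194268 + 68558*I*sqrt(27554037492639))/34279 ≈ 382.03 + 0.40083*I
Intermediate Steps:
p = -93797 (p = -5 - 93792 = -93797)
s(L) = -18 + L**2 - 183*L
I = 145948 (I = 117666 + (-18 + (-100)**2 - 183*(-100)) = 117666 + (-18 + 10000 + 18300) = 117666 + 28282 = 145948)
V = 2*I*sqrt(27554037492639)/34279 (V = sqrt(1/(215100 - 249379) - 93797) = sqrt(1/(-34279) - 93797) = sqrt(-1/34279 - 93797) = sqrt(-3215267364/34279) = 2*I*sqrt(27554037492639)/34279 ≈ 306.26*I)
sqrt(V + I) = sqrt(2*I*sqrt(27554037492639)/34279 + 145948) = sqrt(145948 + 2*I*sqrt(27554037492639)/34279)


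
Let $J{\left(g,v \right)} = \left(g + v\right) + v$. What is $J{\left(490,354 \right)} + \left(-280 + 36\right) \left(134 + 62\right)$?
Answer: $-46626$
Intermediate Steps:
$J{\left(g,v \right)} = g + 2 v$
$J{\left(490,354 \right)} + \left(-280 + 36\right) \left(134 + 62\right) = \left(490 + 2 \cdot 354\right) + \left(-280 + 36\right) \left(134 + 62\right) = \left(490 + 708\right) - 47824 = 1198 - 47824 = -46626$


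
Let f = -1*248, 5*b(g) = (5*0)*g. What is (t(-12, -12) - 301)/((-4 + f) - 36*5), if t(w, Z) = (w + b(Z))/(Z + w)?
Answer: 601/864 ≈ 0.69560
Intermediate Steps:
b(g) = 0 (b(g) = ((5*0)*g)/5 = (0*g)/5 = (⅕)*0 = 0)
f = -248
t(w, Z) = w/(Z + w) (t(w, Z) = (w + 0)/(Z + w) = w/(Z + w))
(t(-12, -12) - 301)/((-4 + f) - 36*5) = (-12/(-12 - 12) - 301)/((-4 - 248) - 36*5) = (-12/(-24) - 301)/(-252 - 180) = (-12*(-1/24) - 301)/(-432) = (½ - 301)*(-1/432) = -601/2*(-1/432) = 601/864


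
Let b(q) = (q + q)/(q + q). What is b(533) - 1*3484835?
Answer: -3484834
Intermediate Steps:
b(q) = 1 (b(q) = (2*q)/((2*q)) = (2*q)*(1/(2*q)) = 1)
b(533) - 1*3484835 = 1 - 1*3484835 = 1 - 3484835 = -3484834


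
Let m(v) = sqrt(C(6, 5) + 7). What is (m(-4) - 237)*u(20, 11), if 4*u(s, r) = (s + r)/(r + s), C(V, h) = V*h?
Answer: -237/4 + sqrt(37)/4 ≈ -57.729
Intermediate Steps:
u(s, r) = 1/4 (u(s, r) = ((s + r)/(r + s))/4 = ((r + s)/(r + s))/4 = (1/4)*1 = 1/4)
m(v) = sqrt(37) (m(v) = sqrt(6*5 + 7) = sqrt(30 + 7) = sqrt(37))
(m(-4) - 237)*u(20, 11) = (sqrt(37) - 237)*(1/4) = (-237 + sqrt(37))*(1/4) = -237/4 + sqrt(37)/4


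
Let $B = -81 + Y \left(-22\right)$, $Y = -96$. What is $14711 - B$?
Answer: $12680$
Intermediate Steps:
$B = 2031$ ($B = -81 - -2112 = -81 + 2112 = 2031$)
$14711 - B = 14711 - 2031 = 12680$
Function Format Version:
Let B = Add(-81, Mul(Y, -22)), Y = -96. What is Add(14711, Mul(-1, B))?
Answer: 12680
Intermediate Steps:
B = 2031 (B = Add(-81, Mul(-96, -22)) = Add(-81, 2112) = 2031)
Add(14711, Mul(-1, B)) = Add(14711, Mul(-1, 2031)) = Add(14711, -2031) = 12680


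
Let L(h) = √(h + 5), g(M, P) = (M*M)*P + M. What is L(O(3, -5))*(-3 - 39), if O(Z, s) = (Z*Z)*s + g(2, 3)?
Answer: -42*I*√26 ≈ -214.16*I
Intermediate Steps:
g(M, P) = M + P*M² (g(M, P) = M²*P + M = P*M² + M = M + P*M²)
O(Z, s) = 14 + s*Z² (O(Z, s) = (Z*Z)*s + 2*(1 + 2*3) = Z²*s + 2*(1 + 6) = s*Z² + 2*7 = s*Z² + 14 = 14 + s*Z²)
L(h) = √(5 + h)
L(O(3, -5))*(-3 - 39) = √(5 + (14 - 5*3²))*(-3 - 39) = √(5 + (14 - 5*9))*(-42) = √(5 + (14 - 45))*(-42) = √(5 - 31)*(-42) = √(-26)*(-42) = (I*√26)*(-42) = -42*I*√26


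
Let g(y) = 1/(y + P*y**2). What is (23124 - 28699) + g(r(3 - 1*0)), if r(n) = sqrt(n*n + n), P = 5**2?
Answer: -41806900/7499 - sqrt(3)/44994 ≈ -5575.0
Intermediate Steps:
P = 25
r(n) = sqrt(n + n**2) (r(n) = sqrt(n**2 + n) = sqrt(n + n**2))
g(y) = 1/(y + 25*y**2)
(23124 - 28699) + g(r(3 - 1*0)) = (23124 - 28699) + 1/((sqrt((3 - 1*0)*(1 + (3 - 1*0))))*(1 + 25*sqrt((3 - 1*0)*(1 + (3 - 1*0))))) = -5575 + 1/((sqrt((3 + 0)*(1 + (3 + 0))))*(1 + 25*sqrt((3 + 0)*(1 + (3 + 0))))) = -5575 + 1/((sqrt(3*(1 + 3)))*(1 + 25*sqrt(3*(1 + 3)))) = -5575 + 1/((sqrt(3*4))*(1 + 25*sqrt(3*4))) = -5575 + 1/((sqrt(12))*(1 + 25*sqrt(12))) = -5575 + 1/(((2*sqrt(3)))*(1 + 25*(2*sqrt(3)))) = -5575 + (sqrt(3)/6)/(1 + 50*sqrt(3)) = -5575 + sqrt(3)/(6*(1 + 50*sqrt(3)))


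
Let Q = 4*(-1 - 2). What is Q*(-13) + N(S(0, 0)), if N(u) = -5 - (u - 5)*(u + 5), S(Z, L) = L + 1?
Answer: 175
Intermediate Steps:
S(Z, L) = 1 + L
Q = -12 (Q = 4*(-3) = -12)
N(u) = -5 - (-5 + u)*(5 + u)
Q*(-13) + N(S(0, 0)) = -12*(-13) + (20 - (1 + 0)**2) = 156 + (20 - 1*1**2) = 156 + (20 - 1*1) = 156 + (20 - 1) = 156 + 19 = 175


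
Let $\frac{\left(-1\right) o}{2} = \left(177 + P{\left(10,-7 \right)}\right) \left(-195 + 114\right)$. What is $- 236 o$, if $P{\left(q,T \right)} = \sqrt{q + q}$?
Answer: $-6767064 - 76464 \sqrt{5} \approx -6.938 \cdot 10^{6}$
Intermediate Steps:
$P{\left(q,T \right)} = \sqrt{2} \sqrt{q}$ ($P{\left(q,T \right)} = \sqrt{2 q} = \sqrt{2} \sqrt{q}$)
$o = 28674 + 324 \sqrt{5}$ ($o = - 2 \left(177 + \sqrt{2} \sqrt{10}\right) \left(-195 + 114\right) = - 2 \left(177 + 2 \sqrt{5}\right) \left(-81\right) = - 2 \left(-14337 - 162 \sqrt{5}\right) = 28674 + 324 \sqrt{5} \approx 29399.0$)
$- 236 o = - 236 \left(28674 + 324 \sqrt{5}\right) = -6767064 - 76464 \sqrt{5}$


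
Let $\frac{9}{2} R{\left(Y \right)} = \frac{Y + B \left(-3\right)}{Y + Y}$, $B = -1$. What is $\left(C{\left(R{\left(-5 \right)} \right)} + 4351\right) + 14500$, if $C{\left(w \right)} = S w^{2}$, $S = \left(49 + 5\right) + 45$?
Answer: $\frac{4241519}{225} \approx 18851.0$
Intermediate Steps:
$S = 99$ ($S = 54 + 45 = 99$)
$R{\left(Y \right)} = \frac{3 + Y}{9 Y}$ ($R{\left(Y \right)} = \frac{2 \frac{Y - -3}{Y + Y}}{9} = \frac{2 \frac{Y + 3}{2 Y}}{9} = \frac{2 \left(3 + Y\right) \frac{1}{2 Y}}{9} = \frac{2 \frac{3 + Y}{2 Y}}{9} = \frac{3 + Y}{9 Y}$)
$C{\left(w \right)} = 99 w^{2}$
$\left(C{\left(R{\left(-5 \right)} \right)} + 4351\right) + 14500 = \left(99 \left(\frac{3 - 5}{9 \left(-5\right)}\right)^{2} + 4351\right) + 14500 = \left(99 \left(\frac{1}{9} \left(- \frac{1}{5}\right) \left(-2\right)\right)^{2} + 4351\right) + 14500 = \left(99 \left(\frac{2}{45}\right)^{2} + 4351\right) + 14500 = \left(99 \cdot \frac{4}{2025} + 4351\right) + 14500 = \left(\frac{44}{225} + 4351\right) + 14500 = \frac{979019}{225} + 14500 = \frac{4241519}{225}$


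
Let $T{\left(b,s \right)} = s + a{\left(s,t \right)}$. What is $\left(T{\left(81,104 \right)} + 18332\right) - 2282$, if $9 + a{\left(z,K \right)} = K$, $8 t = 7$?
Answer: $\frac{129167}{8} \approx 16146.0$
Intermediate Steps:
$t = \frac{7}{8}$ ($t = \frac{1}{8} \cdot 7 = \frac{7}{8} \approx 0.875$)
$a{\left(z,K \right)} = -9 + K$
$T{\left(b,s \right)} = - \frac{65}{8} + s$ ($T{\left(b,s \right)} = s + \left(-9 + \frac{7}{8}\right) = s - \frac{65}{8} = - \frac{65}{8} + s$)
$\left(T{\left(81,104 \right)} + 18332\right) - 2282 = \left(\left(- \frac{65}{8} + 104\right) + 18332\right) - 2282 = \left(\frac{767}{8} + 18332\right) - 2282 = \frac{147423}{8} - 2282 = \frac{129167}{8}$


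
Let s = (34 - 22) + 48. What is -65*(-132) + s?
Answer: 8640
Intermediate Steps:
s = 60 (s = 12 + 48 = 60)
-65*(-132) + s = -65*(-132) + 60 = 8580 + 60 = 8640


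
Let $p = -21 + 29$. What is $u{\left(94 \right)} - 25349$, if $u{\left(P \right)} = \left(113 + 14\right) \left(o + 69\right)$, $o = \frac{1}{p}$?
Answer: $- \frac{132561}{8} \approx -16570.0$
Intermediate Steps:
$p = 8$
$o = \frac{1}{8} \approx 0.125$
$u{\left(P \right)} = \frac{70231}{8}$ ($u{\left(P \right)} = \left(113 + 14\right) \left(\frac{1}{8} + 69\right) = 127 \cdot \frac{553}{8} = \frac{70231}{8}$)
$u{\left(94 \right)} - 25349 = \frac{70231}{8} - 25349 = - \frac{132561}{8}$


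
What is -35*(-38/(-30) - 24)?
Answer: 2387/3 ≈ 795.67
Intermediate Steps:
-35*(-38/(-30) - 24) = -35*(-38*(-1/30) - 24) = -35*(19/15 - 24) = -35*(-341/15) = 2387/3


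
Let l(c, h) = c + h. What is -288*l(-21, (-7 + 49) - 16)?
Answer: -1440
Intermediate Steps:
-288*l(-21, (-7 + 49) - 16) = -288*(-21 + ((-7 + 49) - 16)) = -288*(-21 + (42 - 16)) = -288*(-21 + 26) = -288*5 = -1440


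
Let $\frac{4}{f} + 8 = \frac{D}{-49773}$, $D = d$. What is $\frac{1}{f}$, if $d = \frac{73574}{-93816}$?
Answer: $- \frac{18677978285}{9339007536} \approx -2.0$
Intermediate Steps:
$d = - \frac{36787}{46908}$ ($d = 73574 \left(- \frac{1}{93816}\right) = - \frac{36787}{46908} \approx -0.78424$)
$D = - \frac{36787}{46908} \approx -0.78424$
$f = - \frac{9339007536}{18677978285}$ ($f = \frac{4}{-8 - \frac{36787}{46908 \left(-49773\right)}} = \frac{4}{-8 - - \frac{36787}{2334751884}} = \frac{4}{-8 + \frac{36787}{2334751884}} = \frac{4}{- \frac{18677978285}{2334751884}} = 4 \left(- \frac{2334751884}{18677978285}\right) = - \frac{9339007536}{18677978285} \approx -0.5$)
$\frac{1}{f} = \frac{1}{- \frac{9339007536}{18677978285}} = - \frac{18677978285}{9339007536}$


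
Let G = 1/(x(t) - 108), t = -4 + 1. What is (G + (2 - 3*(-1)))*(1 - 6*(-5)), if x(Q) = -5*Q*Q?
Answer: 23684/153 ≈ 154.80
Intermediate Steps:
t = -3
x(Q) = -5*Q²
G = -1/153 (G = 1/(-5*(-3)² - 108) = 1/(-5*9 - 108) = 1/(-45 - 108) = 1/(-153) = -1/153 ≈ -0.0065359)
(G + (2 - 3*(-1)))*(1 - 6*(-5)) = (-1/153 + (2 - 3*(-1)))*(1 - 6*(-5)) = (-1/153 + (2 + 3))*(1 + 30) = (-1/153 + 5)*31 = (764/153)*31 = 23684/153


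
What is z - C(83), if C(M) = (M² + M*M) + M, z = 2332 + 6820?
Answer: -4709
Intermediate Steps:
z = 9152
C(M) = M + 2*M² (C(M) = (M² + M²) + M = 2*M² + M = M + 2*M²)
z - C(83) = 9152 - 83*(1 + 2*83) = 9152 - 83*(1 + 166) = 9152 - 83*167 = 9152 - 1*13861 = 9152 - 13861 = -4709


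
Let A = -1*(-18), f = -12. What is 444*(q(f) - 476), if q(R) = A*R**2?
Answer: 939504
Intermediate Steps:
A = 18
q(R) = 18*R**2
444*(q(f) - 476) = 444*(18*(-12)**2 - 476) = 444*(18*144 - 476) = 444*(2592 - 476) = 444*2116 = 939504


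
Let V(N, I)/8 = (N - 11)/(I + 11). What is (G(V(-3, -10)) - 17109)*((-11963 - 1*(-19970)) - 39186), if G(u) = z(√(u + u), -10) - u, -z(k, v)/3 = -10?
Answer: 529014093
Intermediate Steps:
z(k, v) = 30 (z(k, v) = -3*(-10) = 30)
V(N, I) = 8*(-11 + N)/(11 + I) (V(N, I) = 8*((N - 11)/(I + 11)) = 8*((-11 + N)/(11 + I)) = 8*(-11 + N)/(11 + I))
G(u) = 30 - u
(G(V(-3, -10)) - 17109)*((-11963 - 1*(-19970)) - 39186) = ((30 - 8*(-11 - 3)/(11 - 10)) - 17109)*((-11963 - 1*(-19970)) - 39186) = ((30 - 8*(-14)/1) - 17109)*((-11963 + 19970) - 39186) = ((30 - 8*(-14)) - 17109)*(8007 - 39186) = ((30 - 1*(-112)) - 17109)*(-31179) = ((30 + 112) - 17109)*(-31179) = (142 - 17109)*(-31179) = -16967*(-31179) = 529014093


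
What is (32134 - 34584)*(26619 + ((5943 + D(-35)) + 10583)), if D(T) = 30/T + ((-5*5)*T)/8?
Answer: -423884475/4 ≈ -1.0597e+8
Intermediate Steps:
D(T) = 30/T - 25*T/8 (D(T) = 30/T - 25*T*(⅛) = 30/T - 25*T/8)
(32134 - 34584)*(26619 + ((5943 + D(-35)) + 10583)) = (32134 - 34584)*(26619 + ((5943 + (30/(-35) - 25/8*(-35))) + 10583)) = -2450*(26619 + ((5943 + (30*(-1/35) + 875/8)) + 10583)) = -2450*(26619 + ((5943 + (-6/7 + 875/8)) + 10583)) = -2450*(26619 + ((5943 + 6077/56) + 10583)) = -2450*(26619 + (338885/56 + 10583)) = -2450*(26619 + 931533/56) = -2450*2422197/56 = -423884475/4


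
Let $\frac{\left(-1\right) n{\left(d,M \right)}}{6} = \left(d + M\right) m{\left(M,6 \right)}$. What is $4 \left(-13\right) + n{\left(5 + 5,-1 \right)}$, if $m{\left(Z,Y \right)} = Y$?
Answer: $-376$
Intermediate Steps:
$n{\left(d,M \right)} = - 36 M - 36 d$ ($n{\left(d,M \right)} = - 6 \left(d + M\right) 6 = - 6 \left(M + d\right) 6 = - 6 \left(6 M + 6 d\right) = - 36 M - 36 d$)
$4 \left(-13\right) + n{\left(5 + 5,-1 \right)} = 4 \left(-13\right) - \left(-36 + 36 \left(5 + 5\right)\right) = -52 + \left(36 - 360\right) = -52 - 324 = -376$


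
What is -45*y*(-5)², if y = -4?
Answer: 4500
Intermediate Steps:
-45*y*(-5)² = -45*(-4)*(-5)² = -9*(-20)*25 = 180*25 = 4500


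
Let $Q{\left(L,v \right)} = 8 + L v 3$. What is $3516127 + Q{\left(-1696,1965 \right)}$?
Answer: $-6481785$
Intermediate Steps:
$Q{\left(L,v \right)} = 8 + 3 L v$ ($Q{\left(L,v \right)} = 8 + L 3 v = 8 + 3 L v$)
$3516127 + Q{\left(-1696,1965 \right)} = 3516127 + \left(8 + 3 \left(-1696\right) 1965\right) = 3516127 + \left(8 - 9997920\right) = 3516127 - 9997912 = -6481785$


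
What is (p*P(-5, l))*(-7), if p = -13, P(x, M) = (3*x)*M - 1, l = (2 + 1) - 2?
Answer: -1456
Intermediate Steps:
l = 1 (l = 3 - 2 = 1)
P(x, M) = -1 + 3*M*x (P(x, M) = 3*M*x - 1 = -1 + 3*M*x)
(p*P(-5, l))*(-7) = -13*(-1 + 3*1*(-5))*(-7) = -13*(-1 - 15)*(-7) = -13*(-16)*(-7) = 208*(-7) = -1456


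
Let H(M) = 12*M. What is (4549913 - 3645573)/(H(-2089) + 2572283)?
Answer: 180868/509443 ≈ 0.35503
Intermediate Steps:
(4549913 - 3645573)/(H(-2089) + 2572283) = (4549913 - 3645573)/(12*(-2089) + 2572283) = 904340/(-25068 + 2572283) = 904340/2547215 = 904340*(1/2547215) = 180868/509443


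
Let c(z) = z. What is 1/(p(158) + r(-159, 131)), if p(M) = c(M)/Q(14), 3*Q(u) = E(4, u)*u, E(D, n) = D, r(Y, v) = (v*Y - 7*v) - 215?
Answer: -28/614671 ≈ -4.5553e-5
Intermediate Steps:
r(Y, v) = -215 - 7*v + Y*v (r(Y, v) = (Y*v - 7*v) - 215 = (-7*v + Y*v) - 215 = -215 - 7*v + Y*v)
Q(u) = 4*u/3 (Q(u) = (4*u)/3 = 4*u/3)
p(M) = 3*M/56 (p(M) = M/(((4/3)*14)) = M/(56/3) = M*(3/56) = 3*M/56)
1/(p(158) + r(-159, 131)) = 1/((3/56)*158 + (-215 - 7*131 - 159*131)) = 1/(237/28 + (-215 - 917 - 20829)) = 1/(237/28 - 21961) = 1/(-614671/28) = -28/614671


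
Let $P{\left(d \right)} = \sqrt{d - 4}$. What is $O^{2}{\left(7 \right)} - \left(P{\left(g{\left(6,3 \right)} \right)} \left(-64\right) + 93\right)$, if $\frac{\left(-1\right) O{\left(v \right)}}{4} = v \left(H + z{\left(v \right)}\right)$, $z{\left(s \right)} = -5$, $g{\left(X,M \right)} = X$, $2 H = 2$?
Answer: $12451 + 64 \sqrt{2} \approx 12542.0$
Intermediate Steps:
$H = 1$ ($H = \frac{1}{2} \cdot 2 = 1$)
$P{\left(d \right)} = \sqrt{-4 + d}$
$O{\left(v \right)} = 16 v$ ($O{\left(v \right)} = - 4 v \left(1 - 5\right) = - 4 v \left(-4\right) = - 4 \left(- 4 v\right) = 16 v$)
$O^{2}{\left(7 \right)} - \left(P{\left(g{\left(6,3 \right)} \right)} \left(-64\right) + 93\right) = \left(16 \cdot 7\right)^{2} - \left(\sqrt{-4 + 6} \left(-64\right) + 93\right) = 112^{2} - \left(\sqrt{2} \left(-64\right) + 93\right) = 12544 - \left(- 64 \sqrt{2} + 93\right) = 12544 - \left(93 - 64 \sqrt{2}\right) = 12451 + 64 \sqrt{2}$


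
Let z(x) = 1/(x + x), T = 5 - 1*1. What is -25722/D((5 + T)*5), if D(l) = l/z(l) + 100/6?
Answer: -38583/6100 ≈ -6.3251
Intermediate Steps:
T = 4 (T = 5 - 1 = 4)
z(x) = 1/(2*x)
D(l) = 50/3 + 2*l**2 (D(l) = l/((1/(2*l))) + 100/6 = l*(2*l) + 100*(1/6) = 2*l**2 + 50/3 = 50/3 + 2*l**2)
-25722/D((5 + T)*5) = -25722/(50/3 + 2*((5 + 4)*5)**2) = -25722/(50/3 + 2*(9*5)**2) = -25722/(50/3 + 2*45**2) = -25722/(50/3 + 2*2025) = -25722/(50/3 + 4050) = -25722/12200/3 = -25722*3/12200 = -38583/6100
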